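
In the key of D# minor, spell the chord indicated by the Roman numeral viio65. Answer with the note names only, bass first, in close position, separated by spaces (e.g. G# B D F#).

E# G# B C##

In D# minor, the leading-tone chord is built on the raised seventh degree, C##.
That chord is spelled C##-E#-G#-B.
With the 65 figure the chord is in first inversion; from the bass E# upward in close position it reads E#-G#-B-C##.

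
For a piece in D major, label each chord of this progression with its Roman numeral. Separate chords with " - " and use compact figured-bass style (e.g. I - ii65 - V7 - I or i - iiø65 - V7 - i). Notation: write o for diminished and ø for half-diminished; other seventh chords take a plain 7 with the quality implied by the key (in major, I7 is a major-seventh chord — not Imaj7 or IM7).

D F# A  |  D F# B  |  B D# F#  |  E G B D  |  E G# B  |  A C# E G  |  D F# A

D-F#-A has root D, degree 1 in D major, so I.
D-F#-B: minor triad on B = scale degree 6 → vi6.
B-D#-F#: chromatic; B is V of ii, so V/ii.
E-G-B-D: minor seventh chord on E = scale degree 2 → ii7.
E-G#-B: chromatic; E is V of V, so V/V.
A-C#-E-G: root A is the dominant; dominant seventh chord there is V7.
D-F#-A: root D is the tonic; major triad there is I.

I - vi6 - V/ii - ii7 - V/V - V7 - I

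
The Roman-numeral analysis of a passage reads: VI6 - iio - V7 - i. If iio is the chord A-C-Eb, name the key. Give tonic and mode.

The chord Adim is a diminished triad rooted on A; its label is iio.
Counting down one scale step from A places the tonic on G; a diminished triad on degree 2 is diatonic only in minor.

G minor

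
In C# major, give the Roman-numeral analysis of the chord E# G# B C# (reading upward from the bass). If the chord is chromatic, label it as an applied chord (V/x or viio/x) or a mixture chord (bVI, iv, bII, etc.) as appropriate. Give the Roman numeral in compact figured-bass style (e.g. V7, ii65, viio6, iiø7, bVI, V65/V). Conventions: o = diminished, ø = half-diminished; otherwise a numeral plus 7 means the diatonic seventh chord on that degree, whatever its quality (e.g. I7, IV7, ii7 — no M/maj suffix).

V65/IV

Stacked in thirds the chord is C#-E#-G#-B: a dominant seventh chord on C#.
C# is not a diatonic chord root with this quality in C# major, but it lies a perfect fifth above F# (IV), so the chord functions as an applied dominant of IV.
With E# in the bass the chord is in first inversion, so the figured bass is 65.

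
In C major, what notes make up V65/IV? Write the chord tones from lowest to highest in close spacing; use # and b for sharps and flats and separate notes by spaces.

E G Bb C

The slash means an applied dominant: we want the dominant of IV. In C major, IV is F major, and its dominant is built on C.
Building a dominant seventh chord on C gives C-E-G-Bb.
With the 65 figure the chord is in first inversion; from the bass E upward in close position it reads E-G-Bb-C.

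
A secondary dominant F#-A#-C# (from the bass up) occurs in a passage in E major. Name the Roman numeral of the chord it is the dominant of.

The chord is a major triad on F#.
A dominant resolves down a perfect fifth: F# → B. In E major, B is scale degree 5, i.e. V.

V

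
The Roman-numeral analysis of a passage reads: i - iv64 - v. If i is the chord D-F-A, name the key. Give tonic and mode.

The anchor chord is a minor triad on D, labeled i.
If D is scale degree 1 and the mode makes that degree carry a minor triad, the tonic is D and the mode is minor.

D minor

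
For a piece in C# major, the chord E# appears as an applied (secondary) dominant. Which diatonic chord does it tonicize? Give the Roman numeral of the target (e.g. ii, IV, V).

The chord is a major triad on E#.
A dominant resolves down a perfect fifth: E# → A#. In C# major, A# is scale degree 6, i.e. vi.

vi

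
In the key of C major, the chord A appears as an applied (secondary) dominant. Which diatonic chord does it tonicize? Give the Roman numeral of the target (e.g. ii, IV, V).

ii

The chord is a major triad on A.
A dominant resolves down a perfect fifth: A → D. In C major, D is scale degree 2, i.e. ii.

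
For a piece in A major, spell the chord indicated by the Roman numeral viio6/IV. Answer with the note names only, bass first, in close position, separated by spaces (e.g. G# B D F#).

E G C#

viio6/IV is a secondary leading-tone chord. The target IV is D in A major; the applied chord is rooted a semitone below, on C#.
Building a diminished triad on C# gives C#-E-G.
With the 6 figure the chord is in first inversion; from the bass E upward in close position it reads E-G-C#.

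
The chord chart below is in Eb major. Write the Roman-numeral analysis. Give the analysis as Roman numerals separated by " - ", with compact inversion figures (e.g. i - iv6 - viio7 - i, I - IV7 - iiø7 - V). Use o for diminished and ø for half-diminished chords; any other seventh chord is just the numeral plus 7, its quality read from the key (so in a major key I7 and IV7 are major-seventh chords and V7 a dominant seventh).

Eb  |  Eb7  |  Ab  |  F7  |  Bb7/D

Eb: root Eb is the tonic; major triad there is I.
Eb7 is the secondary dominant of IV (dominant seventh chord on Eb): V7/IV.
Ab: major triad on Ab = scale degree 4 → IV.
F7 is the secondary dominant of V (dominant seventh chord on F): V7/V.
Bb7/D: root Bb is the dominant; dominant seventh chord there is V65.

I - V7/IV - IV - V7/V - V65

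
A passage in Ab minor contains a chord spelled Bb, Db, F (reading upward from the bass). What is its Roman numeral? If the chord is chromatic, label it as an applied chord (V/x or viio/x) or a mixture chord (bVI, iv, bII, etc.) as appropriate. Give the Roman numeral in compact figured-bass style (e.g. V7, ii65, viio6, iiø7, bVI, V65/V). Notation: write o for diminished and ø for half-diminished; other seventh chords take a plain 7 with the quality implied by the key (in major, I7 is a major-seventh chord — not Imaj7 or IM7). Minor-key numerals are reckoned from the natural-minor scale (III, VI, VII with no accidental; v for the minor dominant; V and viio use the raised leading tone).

The pitches Bb-Db-F form a minor triad rooted on Bb.
Bb is the second degree of Ab minor. This is the minor supertonic, borrowed from the parallel major (the Dorian ii).

ii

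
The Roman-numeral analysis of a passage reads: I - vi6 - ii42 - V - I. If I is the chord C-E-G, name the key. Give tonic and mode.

C major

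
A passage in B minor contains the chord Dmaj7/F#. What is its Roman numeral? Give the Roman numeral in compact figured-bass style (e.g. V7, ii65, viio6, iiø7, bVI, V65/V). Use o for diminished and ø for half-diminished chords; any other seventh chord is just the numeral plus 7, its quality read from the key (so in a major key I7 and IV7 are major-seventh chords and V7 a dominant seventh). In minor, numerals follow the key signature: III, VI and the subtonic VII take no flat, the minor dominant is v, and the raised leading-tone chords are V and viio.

III65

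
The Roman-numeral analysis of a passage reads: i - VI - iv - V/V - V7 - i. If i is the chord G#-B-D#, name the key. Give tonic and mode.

The chord G#m is a minor triad rooted on G#; its label is i.
If G# is scale degree 1 and the mode makes that degree carry a minor triad, the tonic is G# and the mode is minor.

G# minor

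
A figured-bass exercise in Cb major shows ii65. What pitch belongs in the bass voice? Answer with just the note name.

Fb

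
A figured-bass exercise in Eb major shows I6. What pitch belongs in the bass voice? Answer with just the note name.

I in Eb major has root Eb; the chord is Eb-G-Bb.
The figure 6 means first inversion — the third is in the bass.

G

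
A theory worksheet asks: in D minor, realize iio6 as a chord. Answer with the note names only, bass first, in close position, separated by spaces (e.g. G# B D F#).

G Bb E

In D minor, scale degree 2 is E, and the diatonic chord built there is a diminished triad.
That chord is spelled E-G-Bb.
With the 6 figure the chord is in first inversion; from the bass G upward in close position it reads G-Bb-E.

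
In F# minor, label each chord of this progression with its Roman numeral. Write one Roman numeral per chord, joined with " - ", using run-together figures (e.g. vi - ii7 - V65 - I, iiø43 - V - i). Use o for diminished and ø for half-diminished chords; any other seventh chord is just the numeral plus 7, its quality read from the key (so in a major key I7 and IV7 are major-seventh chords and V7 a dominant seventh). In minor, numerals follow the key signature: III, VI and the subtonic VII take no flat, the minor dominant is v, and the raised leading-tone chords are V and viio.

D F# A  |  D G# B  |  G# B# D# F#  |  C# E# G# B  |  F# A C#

D-F#-A has root D, degree 6 in F# minor, so VI.
D-G#-B: diminished triad on G# = scale degree 2 → iio64.
G#-B#-D#-F#: chromatic; G# is V of V, so V7/V.
C#-E#-G#-B: dominant seventh chord on C# = scale degree 5 → V7.
F#-A-C#: minor triad on F# = scale degree 1 → i.

VI - iio64 - V7/V - V7 - i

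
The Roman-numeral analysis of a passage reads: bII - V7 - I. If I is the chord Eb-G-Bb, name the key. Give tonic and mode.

Eb major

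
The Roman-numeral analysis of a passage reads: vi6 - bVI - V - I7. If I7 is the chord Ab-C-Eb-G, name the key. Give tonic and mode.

I7 is given as Ab-C-Eb-G — a major seventh chord with root Ab.
If Ab is scale degree 1 and the mode makes that degree carry a major seventh chord, the tonic is Ab and the mode is major.

Ab major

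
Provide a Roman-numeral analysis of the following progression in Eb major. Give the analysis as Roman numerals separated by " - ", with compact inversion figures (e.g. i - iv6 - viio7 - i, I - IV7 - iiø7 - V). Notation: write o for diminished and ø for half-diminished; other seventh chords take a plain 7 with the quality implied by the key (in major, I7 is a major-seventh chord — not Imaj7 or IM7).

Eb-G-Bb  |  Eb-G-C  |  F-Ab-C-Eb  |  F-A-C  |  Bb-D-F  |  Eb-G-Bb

I - vi6 - ii7 - V/V - V - I

Eb-G-Bb: major triad on Eb = scale degree 1 → I.
Eb-G-C: minor triad on C = scale degree 6 → vi6.
F-Ab-C-Eb: minor seventh chord on F = scale degree 2 → ii7.
F-A-C: chromatic; F is V of V, so V/V.
Bb-D-F has root Bb, degree 5 in Eb major, so V.
Eb-G-Bb has root Eb, degree 1 in Eb major, so I.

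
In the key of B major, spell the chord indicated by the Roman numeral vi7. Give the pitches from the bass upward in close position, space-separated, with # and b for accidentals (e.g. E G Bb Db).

The numeral's case and figure indicate a minor seventh chord. In B major its root, the sixth degree, is G#.
Stacking thirds from G# gives G#-B-D#-F#.

G# B D# F#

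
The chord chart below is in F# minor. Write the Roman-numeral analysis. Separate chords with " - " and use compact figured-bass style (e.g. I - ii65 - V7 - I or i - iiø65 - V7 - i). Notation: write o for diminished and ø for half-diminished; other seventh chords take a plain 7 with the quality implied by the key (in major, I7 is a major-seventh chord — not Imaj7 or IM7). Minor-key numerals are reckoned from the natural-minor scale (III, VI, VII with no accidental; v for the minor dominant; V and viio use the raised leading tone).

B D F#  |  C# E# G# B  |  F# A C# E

B-D-F# has root B, degree 4 in F# minor, so iv.
C#-E#-G#-B: dominant seventh chord on C# = scale degree 5 → V7.
F#-A-C#-E: minor seventh chord on F# = scale degree 1 → i7.

iv - V7 - i7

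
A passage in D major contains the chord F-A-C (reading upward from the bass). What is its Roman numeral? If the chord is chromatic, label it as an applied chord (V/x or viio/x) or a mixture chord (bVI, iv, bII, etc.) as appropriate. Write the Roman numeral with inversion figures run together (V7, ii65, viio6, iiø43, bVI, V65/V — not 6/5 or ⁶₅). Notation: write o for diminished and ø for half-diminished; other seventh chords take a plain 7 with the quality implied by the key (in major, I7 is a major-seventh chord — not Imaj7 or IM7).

bIII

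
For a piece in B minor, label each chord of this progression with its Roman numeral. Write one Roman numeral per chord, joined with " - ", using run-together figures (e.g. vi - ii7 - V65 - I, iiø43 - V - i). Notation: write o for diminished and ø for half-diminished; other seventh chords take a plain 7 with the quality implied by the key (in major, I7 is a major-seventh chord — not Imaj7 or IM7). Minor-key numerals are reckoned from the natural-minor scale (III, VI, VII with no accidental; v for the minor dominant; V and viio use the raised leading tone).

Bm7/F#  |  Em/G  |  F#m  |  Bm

Bm7/F#: root B is the tonic; minor seventh chord there is i43.
Em/G: root E is the subdominant; minor triad there is iv6.
F#m: root F# is the dominant; minor triad there is v.
Bm: root B is the tonic; minor triad there is i.

i43 - iv6 - v - i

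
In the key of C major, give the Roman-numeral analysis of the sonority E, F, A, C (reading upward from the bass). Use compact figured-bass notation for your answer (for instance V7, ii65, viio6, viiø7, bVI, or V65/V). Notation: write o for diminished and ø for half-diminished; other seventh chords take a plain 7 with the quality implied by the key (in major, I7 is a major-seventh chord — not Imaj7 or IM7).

IV42

The pitches F-A-C-E form a major seventh chord rooted on F.
F is scale degree 4 in C major, and a major seventh chord on that degree is written IV7.
With E in the bass the chord is in third inversion, so the figured bass is 42.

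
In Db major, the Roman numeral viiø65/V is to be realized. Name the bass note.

The applied chord viiø65/V is rooted on G: G-Bb-Db-F.
The figure 65 means first inversion — the third is in the bass.

Bb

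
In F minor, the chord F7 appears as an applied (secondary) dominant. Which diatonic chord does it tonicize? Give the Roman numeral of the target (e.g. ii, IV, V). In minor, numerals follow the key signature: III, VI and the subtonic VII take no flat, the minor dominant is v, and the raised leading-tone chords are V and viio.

The chord is a dominant seventh chord on F.
A dominant resolves down a perfect fifth: F → Bb. In F minor, Bb is scale degree 4, i.e. iv.

iv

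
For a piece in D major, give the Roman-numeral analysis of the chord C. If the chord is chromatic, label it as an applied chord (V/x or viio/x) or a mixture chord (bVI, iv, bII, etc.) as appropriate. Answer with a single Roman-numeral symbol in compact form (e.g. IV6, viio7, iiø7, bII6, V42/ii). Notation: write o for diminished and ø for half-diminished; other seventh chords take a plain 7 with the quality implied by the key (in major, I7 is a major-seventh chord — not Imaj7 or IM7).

Stacked in thirds the chord is C-E-G: a major triad on C.
C is the lowered seventh degree of D major (diatonic 7 would be C#). This is a major triad on the lowered seventh degree (the subtonic), borrowed from the parallel minor.

bVII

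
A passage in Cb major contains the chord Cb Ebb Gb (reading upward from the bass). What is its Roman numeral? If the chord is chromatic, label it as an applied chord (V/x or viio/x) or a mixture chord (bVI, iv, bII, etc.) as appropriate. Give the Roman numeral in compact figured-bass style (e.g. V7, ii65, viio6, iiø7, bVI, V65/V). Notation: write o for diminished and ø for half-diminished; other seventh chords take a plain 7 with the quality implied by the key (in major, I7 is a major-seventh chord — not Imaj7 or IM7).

i

Stacked in thirds the chord is Cb-Ebb-Gb: a minor triad on Cb.
Cb is the first degree of Cb major. This is the minor tonic, borrowed from the parallel minor.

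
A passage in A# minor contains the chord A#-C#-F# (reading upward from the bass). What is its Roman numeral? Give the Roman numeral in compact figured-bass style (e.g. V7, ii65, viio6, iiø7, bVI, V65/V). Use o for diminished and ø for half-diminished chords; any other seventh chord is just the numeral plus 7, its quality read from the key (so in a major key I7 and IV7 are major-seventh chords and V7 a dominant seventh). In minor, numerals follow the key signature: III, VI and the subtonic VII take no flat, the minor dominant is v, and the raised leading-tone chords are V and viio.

The pitches F#-A#-C# form a major triad rooted on F#.
F# is scale degree 6 in A# minor, and a major triad on that degree is written VI.
With A# in the bass the chord is in first inversion, so the figured bass is 6.

VI6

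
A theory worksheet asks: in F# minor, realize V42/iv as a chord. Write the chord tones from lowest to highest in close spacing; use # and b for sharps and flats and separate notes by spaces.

E F# A# C#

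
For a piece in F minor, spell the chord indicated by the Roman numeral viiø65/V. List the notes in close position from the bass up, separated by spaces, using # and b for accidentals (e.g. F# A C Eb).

viiø65/V is a secondary leading-tone chord. The target V is C in F minor; the applied chord is rooted a semitone below, on B.
Building a half-diminished seventh chord on B gives B-D-F-A.
With the 65 figure the chord is in first inversion; from the bass D upward in close position it reads D-F-A-B.

D F A B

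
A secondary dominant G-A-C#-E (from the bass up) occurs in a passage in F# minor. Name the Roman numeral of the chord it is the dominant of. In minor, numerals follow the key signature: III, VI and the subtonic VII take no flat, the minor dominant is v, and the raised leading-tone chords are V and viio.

VI

The chord is a dominant seventh chord on A.
A dominant resolves down a perfect fifth: A → D. In F# minor, D is scale degree 6, i.e. VI.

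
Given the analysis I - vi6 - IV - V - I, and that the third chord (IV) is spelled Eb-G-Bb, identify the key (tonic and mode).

The chord Eb is a major triad rooted on Eb; its label is IV.
IV on Eb implies Eb is the subdominant; that puts the tonic at Bb, and the uppercase numeral fits major mode.

Bb major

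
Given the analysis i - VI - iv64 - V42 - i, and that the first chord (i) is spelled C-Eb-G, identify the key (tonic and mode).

The anchor chord is a minor triad on C, labeled i.
If C is scale degree 1 and the mode makes that degree carry a minor triad, the tonic is C and the mode is minor.

C minor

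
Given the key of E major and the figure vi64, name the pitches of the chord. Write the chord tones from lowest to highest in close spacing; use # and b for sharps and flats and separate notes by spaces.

In E major, the submediant is C#, and the diatonic chord built there is a minor triad.
Stacking thirds from C# gives C#-E-G#.
With the 64 figure the chord is in second inversion; from the bass G# upward in close position it reads G#-C#-E.

G# C# E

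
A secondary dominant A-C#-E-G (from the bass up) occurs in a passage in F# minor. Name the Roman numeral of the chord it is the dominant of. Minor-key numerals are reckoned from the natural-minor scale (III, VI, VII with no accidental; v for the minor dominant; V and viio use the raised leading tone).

The chord is a dominant seventh chord on A.
A dominant resolves down a perfect fifth: A → D. In F# minor, D is scale degree 6, i.e. VI.

VI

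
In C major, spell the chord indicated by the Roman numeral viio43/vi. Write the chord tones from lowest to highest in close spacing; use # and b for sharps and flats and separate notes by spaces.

D F G# B

viio43/vi is a secondary leading-tone chord. The target vi is A in C major; the applied chord is rooted a semitone below, on G#.
Building a fully diminished seventh chord on G# gives G#-B-D-F.
With the 43 figure the chord is in second inversion; from the bass D upward in close position it reads D-F-G#-B.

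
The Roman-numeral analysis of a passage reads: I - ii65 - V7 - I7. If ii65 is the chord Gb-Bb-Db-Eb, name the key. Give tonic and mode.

The chord Ebm7/Gb is a minor seventh chord rooted on Eb; its label is ii65.
If Eb is scale degree 2 and the mode makes that degree carry a minor seventh chord, the tonic is Db and the mode is major.

Db major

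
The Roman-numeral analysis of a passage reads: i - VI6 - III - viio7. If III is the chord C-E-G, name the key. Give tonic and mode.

A minor

The anchor chord is a major triad on C, labeled III.
III on C implies C is the mediant; that puts the tonic at A, and the uppercase numeral fits minor mode.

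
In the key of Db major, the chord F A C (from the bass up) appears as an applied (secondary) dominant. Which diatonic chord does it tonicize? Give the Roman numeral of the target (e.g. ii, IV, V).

vi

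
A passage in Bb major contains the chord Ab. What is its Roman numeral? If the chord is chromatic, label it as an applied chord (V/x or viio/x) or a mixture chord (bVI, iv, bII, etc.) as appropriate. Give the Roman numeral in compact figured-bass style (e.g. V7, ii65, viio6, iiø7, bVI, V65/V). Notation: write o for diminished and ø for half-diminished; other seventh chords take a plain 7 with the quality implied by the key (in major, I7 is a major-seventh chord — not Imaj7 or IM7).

bVII

Stacked in thirds the chord is Ab-C-Eb: a major triad on Ab.
Ab is the lowered seventh degree of Bb major (diatonic 7 would be A). This is a major triad on the lowered seventh degree (the subtonic), borrowed from the parallel minor.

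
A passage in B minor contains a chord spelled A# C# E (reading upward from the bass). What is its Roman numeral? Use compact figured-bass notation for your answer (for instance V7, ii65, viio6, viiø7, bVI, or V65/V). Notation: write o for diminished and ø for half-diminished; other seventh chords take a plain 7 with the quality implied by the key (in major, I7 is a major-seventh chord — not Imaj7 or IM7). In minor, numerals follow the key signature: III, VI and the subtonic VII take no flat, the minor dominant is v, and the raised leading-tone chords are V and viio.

Stacked in thirds the chord is A#-C#-E: a diminished triad on A#.
A# is scale degree 7 in B minor, and a diminished triad on that degree is written viio.

viio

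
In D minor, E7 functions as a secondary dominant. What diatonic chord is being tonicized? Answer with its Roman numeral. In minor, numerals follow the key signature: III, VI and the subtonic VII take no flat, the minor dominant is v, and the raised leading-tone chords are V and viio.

V

The chord is a dominant seventh chord on E.
A dominant resolves down a perfect fifth: E → A. In D minor, A is scale degree 5, i.e. V.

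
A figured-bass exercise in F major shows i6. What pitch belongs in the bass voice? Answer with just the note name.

Ab

i in F major has root F; the chord is F-Ab-C.
The figure 6 means first inversion — the third is in the bass.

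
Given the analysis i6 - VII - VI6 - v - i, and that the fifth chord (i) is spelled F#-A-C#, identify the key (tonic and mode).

i is given as F#-A-C# — a minor triad with root F#.
If F# is scale degree 1 and the mode makes that degree carry a minor triad, the tonic is F# and the mode is minor.

F# minor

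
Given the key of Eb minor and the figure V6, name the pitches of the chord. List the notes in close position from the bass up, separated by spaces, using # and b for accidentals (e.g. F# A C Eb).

D F Bb

In Eb minor, scale degree 5 is Bb. The dominant is major (leading tone raised), so V is a major triad.
Stacking thirds from Bb gives Bb-D-F.
The figured bass 6 indicates first inversion, placing the third (D) in the bass: D-F-Bb.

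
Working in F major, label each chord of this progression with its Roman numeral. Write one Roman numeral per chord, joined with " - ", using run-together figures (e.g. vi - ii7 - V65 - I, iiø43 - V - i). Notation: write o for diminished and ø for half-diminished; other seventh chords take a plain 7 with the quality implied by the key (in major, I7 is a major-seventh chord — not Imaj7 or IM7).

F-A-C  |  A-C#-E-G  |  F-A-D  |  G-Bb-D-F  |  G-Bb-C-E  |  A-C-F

F-A-C has root F, degree 1 in F major, so I.
A-C#-E-G: chromatic; A is V of vi, so V7/vi.
F-A-D: minor triad on D = scale degree 6 → vi6.
G-Bb-D-F: root G is the supertonic; minor seventh chord there is ii7.
G-Bb-C-E: dominant seventh chord on C = scale degree 5 → V43.
A-C-F: root F is the tonic; major triad there is I6.

I - V7/vi - vi6 - ii7 - V43 - I6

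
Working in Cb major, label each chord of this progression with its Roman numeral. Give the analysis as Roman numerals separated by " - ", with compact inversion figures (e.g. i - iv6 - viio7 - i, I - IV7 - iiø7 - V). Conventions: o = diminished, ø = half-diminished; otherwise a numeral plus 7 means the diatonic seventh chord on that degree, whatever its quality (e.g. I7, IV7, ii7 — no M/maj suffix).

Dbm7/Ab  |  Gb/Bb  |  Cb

ii43 - V6 - I

Dbm7/Ab: minor seventh chord on Db = scale degree 2 → ii43.
Gb/Bb has root Gb, degree 5 in Cb major, so V6.
Cb has root Cb, degree 1 in Cb major, so I.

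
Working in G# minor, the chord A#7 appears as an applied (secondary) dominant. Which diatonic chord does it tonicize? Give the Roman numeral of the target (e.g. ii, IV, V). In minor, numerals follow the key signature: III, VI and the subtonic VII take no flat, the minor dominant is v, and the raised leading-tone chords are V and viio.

The chord is a dominant seventh chord on A#.
A dominant resolves down a perfect fifth: A# → D#. In G# minor, D# is scale degree 5, i.e. V.

V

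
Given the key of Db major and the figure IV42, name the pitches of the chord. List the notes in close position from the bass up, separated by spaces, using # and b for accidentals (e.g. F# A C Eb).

F Gb Bb Db

In Db major, the fourth degree is Gb, and the diatonic chord built there is a major seventh chord.
Stacking thirds from Gb gives Gb-Bb-Db-F.
With the 42 figure the chord is in third inversion; from the bass F upward in close position it reads F-Gb-Bb-Db.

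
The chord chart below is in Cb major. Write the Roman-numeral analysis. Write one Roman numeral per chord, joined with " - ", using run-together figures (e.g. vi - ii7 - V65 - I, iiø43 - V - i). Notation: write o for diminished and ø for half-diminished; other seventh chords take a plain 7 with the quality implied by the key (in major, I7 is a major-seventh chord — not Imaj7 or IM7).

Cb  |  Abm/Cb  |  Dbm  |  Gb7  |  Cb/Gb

I - vi6 - ii - V7 - I64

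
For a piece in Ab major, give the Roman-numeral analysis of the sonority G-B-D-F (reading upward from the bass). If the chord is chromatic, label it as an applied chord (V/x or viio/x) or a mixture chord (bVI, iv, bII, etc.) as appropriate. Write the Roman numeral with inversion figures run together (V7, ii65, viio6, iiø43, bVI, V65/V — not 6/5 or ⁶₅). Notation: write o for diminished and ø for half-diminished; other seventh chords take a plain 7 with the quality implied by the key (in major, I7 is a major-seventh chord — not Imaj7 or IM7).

Stacked in thirds the chord is G-B-D-F: a dominant seventh chord on G.
G is not a diatonic chord root with this quality in Ab major, but it lies a perfect fifth above C (iii), so the chord functions as an applied dominant of iii.

V7/iii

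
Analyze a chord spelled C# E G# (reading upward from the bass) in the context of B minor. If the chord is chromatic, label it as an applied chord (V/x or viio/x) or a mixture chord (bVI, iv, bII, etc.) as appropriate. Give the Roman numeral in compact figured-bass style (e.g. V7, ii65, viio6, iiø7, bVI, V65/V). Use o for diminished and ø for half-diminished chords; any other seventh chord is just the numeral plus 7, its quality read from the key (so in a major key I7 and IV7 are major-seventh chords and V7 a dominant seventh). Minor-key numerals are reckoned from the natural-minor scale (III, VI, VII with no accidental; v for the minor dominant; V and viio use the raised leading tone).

Stacked in thirds the chord is C#-E-G#: a minor triad on C#.
C# is the second degree of B minor. This is the minor supertonic, borrowed from the parallel major (the Dorian ii).

ii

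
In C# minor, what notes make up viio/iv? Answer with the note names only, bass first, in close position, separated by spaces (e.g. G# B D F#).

The slash marks an applied leading-tone chord: viio of iv. In C# minor, iv is F#, so the leading tone to it is E#, a half step below.
Building a diminished triad on E# gives E#-G#-B.

E# G# B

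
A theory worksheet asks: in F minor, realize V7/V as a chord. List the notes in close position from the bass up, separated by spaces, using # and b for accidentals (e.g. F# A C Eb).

G B D F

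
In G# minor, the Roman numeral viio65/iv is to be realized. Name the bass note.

D#

The applied chord viio65/iv is rooted on B#: B#-D#-F#-A.
The figure 65 means first inversion — the third is in the bass.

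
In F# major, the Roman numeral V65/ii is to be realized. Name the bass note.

F##

The applied chord V65/ii is rooted on D#: D#-F##-A#-C#.
The figure 65 means first inversion — the third is in the bass.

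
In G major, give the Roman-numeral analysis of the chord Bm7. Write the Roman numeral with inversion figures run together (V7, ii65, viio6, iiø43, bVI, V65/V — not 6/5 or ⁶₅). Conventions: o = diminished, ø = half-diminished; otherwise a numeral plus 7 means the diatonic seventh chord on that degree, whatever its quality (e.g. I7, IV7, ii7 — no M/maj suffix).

iii7

The pitches B-D-F#-A form a minor seventh chord rooted on B.
In G major, B is the mediant; the diatonic minor seventh chord there is iii7.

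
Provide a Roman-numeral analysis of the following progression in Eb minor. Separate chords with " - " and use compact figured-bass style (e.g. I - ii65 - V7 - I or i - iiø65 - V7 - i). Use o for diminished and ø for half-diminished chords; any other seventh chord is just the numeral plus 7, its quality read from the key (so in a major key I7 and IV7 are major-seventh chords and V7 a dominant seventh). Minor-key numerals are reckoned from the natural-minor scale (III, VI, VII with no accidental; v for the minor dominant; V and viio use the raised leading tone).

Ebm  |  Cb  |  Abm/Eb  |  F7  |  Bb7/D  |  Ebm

Ebm: minor triad on Eb = scale degree 1 → i.
Cb has root Cb, degree 6 in Eb minor, so VI.
Abm/Eb: root Ab is the subdominant; minor triad there is iv64.
F7 is the secondary dominant of V (dominant seventh chord on F): V7/V.
Bb7/D: root Bb is the dominant; dominant seventh chord there is V65.
Ebm: minor triad on Eb = scale degree 1 → i.

i - VI - iv64 - V7/V - V65 - i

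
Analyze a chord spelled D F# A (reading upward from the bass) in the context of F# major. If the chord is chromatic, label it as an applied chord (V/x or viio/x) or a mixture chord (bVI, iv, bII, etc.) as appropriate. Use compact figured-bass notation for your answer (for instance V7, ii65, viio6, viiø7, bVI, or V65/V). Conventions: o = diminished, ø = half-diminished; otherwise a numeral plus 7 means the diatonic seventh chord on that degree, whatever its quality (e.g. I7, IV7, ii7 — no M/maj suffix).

bVI

Stacked in thirds the chord is D-F#-A: a major triad on D.
D is the lowered sixth degree of F# major (diatonic 6 would be D#). This is a major triad on the lowered sixth degree, borrowed from the parallel minor.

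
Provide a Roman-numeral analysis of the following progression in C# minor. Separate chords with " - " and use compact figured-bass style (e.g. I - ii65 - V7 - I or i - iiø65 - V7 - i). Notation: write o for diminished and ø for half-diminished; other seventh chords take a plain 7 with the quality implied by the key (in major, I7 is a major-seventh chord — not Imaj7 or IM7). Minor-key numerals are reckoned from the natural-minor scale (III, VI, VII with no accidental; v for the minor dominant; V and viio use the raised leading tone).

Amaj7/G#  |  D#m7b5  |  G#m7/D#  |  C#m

VI42 - iiø7 - v43 - i

Amaj7/G#: major seventh chord on A = scale degree 6 → VI42.
D#m7b5: root D# is the supertonic; half-diminished seventh chord there is iiø7.
G#m7/D# has root G#, degree 5 in C# minor, so v43.
C#m: minor triad on C# = scale degree 1 → i.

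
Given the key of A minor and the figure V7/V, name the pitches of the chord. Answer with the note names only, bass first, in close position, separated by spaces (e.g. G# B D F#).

The slash means an applied dominant: we want the dominant of V. In A minor, V is E major, and its dominant is built on B.
Building a dominant seventh chord on B gives B-D#-F#-A.

B D# F# A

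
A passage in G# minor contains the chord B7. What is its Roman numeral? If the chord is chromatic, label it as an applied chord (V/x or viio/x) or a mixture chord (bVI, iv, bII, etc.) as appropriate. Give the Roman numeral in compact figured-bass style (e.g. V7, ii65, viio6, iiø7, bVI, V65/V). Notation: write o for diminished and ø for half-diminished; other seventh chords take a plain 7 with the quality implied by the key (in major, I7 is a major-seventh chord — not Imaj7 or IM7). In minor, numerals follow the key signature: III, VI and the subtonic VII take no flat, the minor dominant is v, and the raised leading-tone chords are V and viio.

V7/VI

Stacked in thirds the chord is B-D#-F#-A: a dominant seventh chord on B.
B is not a diatonic chord root with this quality in G# minor, but it lies a perfect fifth above E (VI), so the chord functions as an applied dominant of VI.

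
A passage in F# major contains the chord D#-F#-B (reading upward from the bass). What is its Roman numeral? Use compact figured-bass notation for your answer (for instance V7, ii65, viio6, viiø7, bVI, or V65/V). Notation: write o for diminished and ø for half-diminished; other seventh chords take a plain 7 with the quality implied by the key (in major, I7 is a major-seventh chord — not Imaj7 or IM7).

IV6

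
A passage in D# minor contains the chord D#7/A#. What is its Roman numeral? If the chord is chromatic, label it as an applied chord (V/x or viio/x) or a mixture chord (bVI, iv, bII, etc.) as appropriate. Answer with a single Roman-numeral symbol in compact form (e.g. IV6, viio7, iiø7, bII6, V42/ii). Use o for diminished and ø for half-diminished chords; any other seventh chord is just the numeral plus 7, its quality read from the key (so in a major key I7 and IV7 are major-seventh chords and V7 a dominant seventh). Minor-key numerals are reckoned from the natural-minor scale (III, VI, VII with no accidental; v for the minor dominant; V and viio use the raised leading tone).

V43/iv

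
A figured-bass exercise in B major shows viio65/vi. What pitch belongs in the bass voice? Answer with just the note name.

The applied chord viio65/vi is rooted on F##: F##-A#-C#-E.
The figure 65 means first inversion — the third is in the bass.

A#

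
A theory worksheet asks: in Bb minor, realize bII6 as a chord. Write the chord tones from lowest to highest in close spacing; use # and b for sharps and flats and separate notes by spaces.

bII6 is the Neapolitan sixth — a major triad on the lowered second degree, here in its customary first inversion. In Bb minor that root is Cb.
So the chord is Cb-Eb-Gb.
The figured bass 6 indicates first inversion, placing the third (Eb) in the bass: Eb-Gb-Cb.

Eb Gb Cb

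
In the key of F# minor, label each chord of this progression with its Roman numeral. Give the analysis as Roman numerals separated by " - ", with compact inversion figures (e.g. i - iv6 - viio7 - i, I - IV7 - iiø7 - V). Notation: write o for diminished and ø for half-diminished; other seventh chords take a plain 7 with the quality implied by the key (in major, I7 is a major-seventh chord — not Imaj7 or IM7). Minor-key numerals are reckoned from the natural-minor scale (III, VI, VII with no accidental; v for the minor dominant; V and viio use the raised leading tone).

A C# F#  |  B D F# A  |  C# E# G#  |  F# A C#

A-C#-F#: root F# is the tonic; minor triad there is i6.
B-D-F#-A: minor seventh chord on B = scale degree 4 → iv7.
C#-E#-G# has root C#, degree 5 in F# minor, so V.
F#-A-C# has root F#, degree 1 in F# minor, so i.

i6 - iv7 - V - i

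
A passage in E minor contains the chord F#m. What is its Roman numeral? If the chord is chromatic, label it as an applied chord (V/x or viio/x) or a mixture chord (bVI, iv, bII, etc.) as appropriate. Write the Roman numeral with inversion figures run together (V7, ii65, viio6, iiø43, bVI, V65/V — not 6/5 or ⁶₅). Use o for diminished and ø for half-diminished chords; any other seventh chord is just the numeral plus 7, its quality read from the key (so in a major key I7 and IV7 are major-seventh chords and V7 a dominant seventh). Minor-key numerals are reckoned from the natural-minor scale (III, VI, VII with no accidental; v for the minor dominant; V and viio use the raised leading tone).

Stacked in thirds the chord is F#-A-C#: a minor triad on F#.
F# is the second degree of E minor. This is the minor supertonic, borrowed from the parallel major (the Dorian ii).

ii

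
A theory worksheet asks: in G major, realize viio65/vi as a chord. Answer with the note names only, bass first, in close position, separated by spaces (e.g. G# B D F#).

viio65/vi is a secondary leading-tone chord. The target vi is E in G major; the applied chord is rooted a semitone below, on D#.
Building a fully diminished seventh chord on D# gives D#-F#-A-C.
With the 65 figure the chord is in first inversion; from the bass F# upward in close position it reads F#-A-C-D#.

F# A C D#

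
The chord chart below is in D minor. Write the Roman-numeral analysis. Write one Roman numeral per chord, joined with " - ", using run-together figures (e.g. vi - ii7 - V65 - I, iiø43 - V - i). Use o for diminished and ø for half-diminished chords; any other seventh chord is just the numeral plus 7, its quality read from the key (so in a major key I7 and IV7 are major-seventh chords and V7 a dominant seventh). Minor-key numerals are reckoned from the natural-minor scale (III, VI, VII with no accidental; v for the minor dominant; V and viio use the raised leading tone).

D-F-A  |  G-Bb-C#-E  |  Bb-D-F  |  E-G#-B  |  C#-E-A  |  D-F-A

D-F-A has root D, degree 1 in D minor, so i.
G-Bb-C#-E: root C# is the leading tone; fully diminished seventh chord there is viio43.
Bb-D-F: major triad on Bb = scale degree 6 → VI.
E-G#-B: chromatic; E is V of V, so V/V.
C#-E-A: major triad on A = scale degree 5 → V6.
D-F-A: root D is the tonic; minor triad there is i.

i - viio43 - VI - V/V - V6 - i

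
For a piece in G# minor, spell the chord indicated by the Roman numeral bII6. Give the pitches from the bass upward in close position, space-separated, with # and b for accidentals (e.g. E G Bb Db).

C# E A

bII6 is the Neapolitan sixth — a major triad on the lowered second degree, here in its customary first inversion. In G# minor that root is A.
So the chord is A-C#-E, a major triad.
The figured bass 6 indicates first inversion, placing the third (C#) in the bass: C#-E-A.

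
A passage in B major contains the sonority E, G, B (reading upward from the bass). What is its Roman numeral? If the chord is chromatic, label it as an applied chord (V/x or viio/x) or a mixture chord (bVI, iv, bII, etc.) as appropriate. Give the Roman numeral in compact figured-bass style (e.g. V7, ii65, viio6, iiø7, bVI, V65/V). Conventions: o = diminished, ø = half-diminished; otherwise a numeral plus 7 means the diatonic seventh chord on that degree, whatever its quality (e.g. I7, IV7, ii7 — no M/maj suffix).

iv

The pitches E-G-B form a minor triad rooted on E.
E is the fourth degree of B major. This is the minor subdominant, borrowed from the parallel minor.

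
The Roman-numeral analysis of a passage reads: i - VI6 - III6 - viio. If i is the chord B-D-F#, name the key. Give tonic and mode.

The chord Bm is a minor triad rooted on B; its label is i.
If B is scale degree 1 and the mode makes that degree carry a minor triad, the tonic is B and the mode is minor.

B minor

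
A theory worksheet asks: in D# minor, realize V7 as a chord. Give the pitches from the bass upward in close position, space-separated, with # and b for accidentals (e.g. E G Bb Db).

A# C## E# G#

In D# minor, scale degree 5 is A#. The dominant is major (leading tone raised), so V is a dominant seventh chord.
Stacking thirds from A# gives A#-C##-E#-G#.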